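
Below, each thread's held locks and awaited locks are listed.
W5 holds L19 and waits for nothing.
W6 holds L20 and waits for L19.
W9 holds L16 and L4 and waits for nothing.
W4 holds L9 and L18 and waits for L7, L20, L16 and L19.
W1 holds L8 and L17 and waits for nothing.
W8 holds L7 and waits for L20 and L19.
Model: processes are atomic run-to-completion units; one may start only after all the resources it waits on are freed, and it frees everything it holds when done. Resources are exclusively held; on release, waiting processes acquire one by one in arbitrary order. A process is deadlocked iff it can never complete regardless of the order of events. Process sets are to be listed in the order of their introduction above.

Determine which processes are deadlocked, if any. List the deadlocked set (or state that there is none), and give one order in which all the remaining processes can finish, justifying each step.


No process is deadlocked.
Key observation: although several processes wait, no cycle exists — each chain bottoms out at a free runner.
A valid finishing order for the others: W5, W1, W6, W8, W9, W4.
Check, step by step:
  run W5 (it waits on nothing); releases L19
  run W1 (it waits on nothing); releases L8 and L17
  W6: everything it awaited (L19) is free; runs, freeing L20
  W8: everything it awaited (L20 and L19) is free; runs, freeing L7
  run W9 (it waits on nothing); releases L16 and L4
  W4: everything it awaited (L7, L20, L16 and L19) is free; runs, freeing L9 and L18


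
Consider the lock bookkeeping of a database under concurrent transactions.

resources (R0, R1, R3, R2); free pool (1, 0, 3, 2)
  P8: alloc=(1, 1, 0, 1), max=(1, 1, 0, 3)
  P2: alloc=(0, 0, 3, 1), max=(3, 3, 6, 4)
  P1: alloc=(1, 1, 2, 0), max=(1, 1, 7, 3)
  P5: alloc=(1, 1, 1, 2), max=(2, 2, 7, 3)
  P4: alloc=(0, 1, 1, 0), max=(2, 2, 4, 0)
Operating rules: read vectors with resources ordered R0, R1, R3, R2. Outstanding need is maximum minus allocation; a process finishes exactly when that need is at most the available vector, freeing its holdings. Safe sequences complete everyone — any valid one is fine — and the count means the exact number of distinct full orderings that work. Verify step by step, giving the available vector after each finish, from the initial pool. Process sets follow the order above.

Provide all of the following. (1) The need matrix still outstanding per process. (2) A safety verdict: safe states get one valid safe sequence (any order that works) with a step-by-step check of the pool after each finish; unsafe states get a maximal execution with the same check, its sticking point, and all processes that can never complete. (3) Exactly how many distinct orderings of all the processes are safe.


(1) Need matrix, components ordered R0, R1, R3, R2:
  P8: (0, 0, 0, 2)
  P2: (3, 3, 3, 3)
  P1: (0, 0, 5, 3)
  P5: (1, 1, 6, 1)
  P4: (2, 1, 3, 0)
(2) UNSAFE — no complete ordering exists.
Key observation: after P8, P4 the pool peaks at (2, 2, 4, 3), and each blocked process is short somewhere: P2 on R0, R1; P1 on R3; P5 on R3.
The run P8, P4 cannot be extended any further. Check, step by step:
  pool = (1, 0, 3, 2)
  run P8 (needs (0, 0, 0, 2), free (1, 0, 3, 2)); after release of (1, 1, 0, 1) the pool is (2, 1, 3, 3)
  run P4 (needs (2, 1, 3, 0), free (2, 1, 3, 3)); after release of (0, 1, 1, 0) the pool is (2, 2, 4, 3)
  blocked: P2 wants (3, 3, 3, 3), pool (2, 2, 4, 3) — not enough R0 and R1
  blocked: P1 wants (0, 0, 5, 3), pool (2, 2, 4, 3) — not enough R3
  blocked: P5 wants (1, 1, 6, 1), pool (2, 2, 4, 3) — not enough R3
Never able to finish: P2, P1 and P5.
(3) Precisely 0 of the possible complete orderings are safe sequences.


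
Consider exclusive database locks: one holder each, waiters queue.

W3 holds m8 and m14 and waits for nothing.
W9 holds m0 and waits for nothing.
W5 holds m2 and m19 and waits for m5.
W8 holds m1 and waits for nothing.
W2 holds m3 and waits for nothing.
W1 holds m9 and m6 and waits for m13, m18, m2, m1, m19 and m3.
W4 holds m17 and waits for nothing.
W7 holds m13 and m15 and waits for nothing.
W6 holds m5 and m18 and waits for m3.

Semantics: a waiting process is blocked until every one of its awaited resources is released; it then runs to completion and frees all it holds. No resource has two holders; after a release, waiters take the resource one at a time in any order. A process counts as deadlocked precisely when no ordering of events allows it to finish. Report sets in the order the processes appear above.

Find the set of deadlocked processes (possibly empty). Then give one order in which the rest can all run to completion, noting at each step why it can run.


No process is deadlocked.
Key observation: all waits point, directly or indirectly, at processes that can finish, so nothing is permanently blocked.
The rest can finish in the order W2, W8, W4, W7, W6, W5, W1, W9, W3.
Walking it through:
  W2 waits on nothing -> runs at once and releases m3
  W8 waits on nothing -> runs at once and releases m1
  W4 waits on nothing -> runs at once and releases m17
  W7 waits on nothing -> runs at once and releases m13 and m15
  W6 waits on m3 — all released -> runs and releases m5 and m18
  W5 waits on m5 — all released -> runs and releases m2 and m19
  W1 waits on m13, m18, m2, m1, m19 and m3 — all released -> runs and releases m9 and m6
  W9 waits on nothing -> runs at once and releases m0
  W3 waits on nothing -> runs at once and releases m8 and m14


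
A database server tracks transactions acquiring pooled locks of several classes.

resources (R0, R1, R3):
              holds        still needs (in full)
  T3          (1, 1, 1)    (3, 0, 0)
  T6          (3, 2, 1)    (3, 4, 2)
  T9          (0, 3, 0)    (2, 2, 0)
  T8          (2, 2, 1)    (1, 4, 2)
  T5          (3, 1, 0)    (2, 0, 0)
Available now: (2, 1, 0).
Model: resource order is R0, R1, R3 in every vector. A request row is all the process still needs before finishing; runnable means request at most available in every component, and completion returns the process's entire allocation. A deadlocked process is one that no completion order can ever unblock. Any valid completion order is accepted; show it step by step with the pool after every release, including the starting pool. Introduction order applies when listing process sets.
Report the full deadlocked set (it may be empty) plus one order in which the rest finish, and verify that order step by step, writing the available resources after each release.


Deadlocked: T6 and T8.
Key observation: after T5, T3, T9 complete, (6, 6, 1) is the best the pool ever gets, yet each leftover process wants more R3.
One completion order for the rest: T5, T3, T9. Check, step by step:
  pool = (2, 1, 0)
  T5 needs (2, 0, 0) <= (2, 1, 0) -> finishes; pool += (3, 1, 0) = (5, 2, 0)
  T3 needs (3, 0, 0) <= (5, 2, 0) -> finishes; pool += (1, 1, 1) = (6, 3, 1)
  T9 needs (2, 2, 0) <= (6, 3, 1) -> finishes; pool += (0, 3, 0) = (6, 6, 1)
The blocked processes can never fit:
  blocked: T6 wants (3, 4, 2), pool (6, 6, 1) — not enough R3
  blocked: T8 wants (1, 4, 2), pool (6, 6, 1) — not enough R3


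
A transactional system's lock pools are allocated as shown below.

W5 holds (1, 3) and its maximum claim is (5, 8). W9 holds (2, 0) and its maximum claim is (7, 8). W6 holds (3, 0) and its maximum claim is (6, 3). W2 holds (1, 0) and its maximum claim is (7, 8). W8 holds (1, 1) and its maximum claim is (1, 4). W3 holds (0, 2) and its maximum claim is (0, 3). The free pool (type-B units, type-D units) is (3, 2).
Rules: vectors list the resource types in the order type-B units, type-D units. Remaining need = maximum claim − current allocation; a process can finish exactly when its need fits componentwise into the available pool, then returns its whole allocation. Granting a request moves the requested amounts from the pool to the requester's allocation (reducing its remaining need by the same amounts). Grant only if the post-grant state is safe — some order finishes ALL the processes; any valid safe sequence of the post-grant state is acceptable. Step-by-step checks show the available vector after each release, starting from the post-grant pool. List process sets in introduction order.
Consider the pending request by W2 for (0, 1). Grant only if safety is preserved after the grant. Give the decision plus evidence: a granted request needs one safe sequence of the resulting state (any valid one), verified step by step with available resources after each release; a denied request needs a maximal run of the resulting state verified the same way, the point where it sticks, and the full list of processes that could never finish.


DENY. Granting would leave the state unsafe.
Key observation: even finishing W3, W6, W8 leaves just (7, 4) free — too little type-D units for any of the remaining processes.
On the post-grant state, W3, W6, W8 is a maximal run — nothing extends it. Walking it through:
  pool = (3, 1)
  W3 needs (0, 1) <= (3, 1) -> finishes; pool += (0, 2) = (3, 3)
  W6 needs (3, 3) <= (3, 3) -> finishes; pool += (3, 0) = (6, 3)
  W8 needs (0, 3) <= (6, 3) -> finishes; pool += (1, 1) = (7, 4)
  W5 still needs (4, 5) but only (7, 4) is free — short on type-D units
  W9 still needs (5, 8) but only (7, 4) is free — short on type-D units
  W2 still needs (6, 7) but only (7, 4) is free — short on type-D units
Processes that could never finish after the grant: W5, W9 and W2.


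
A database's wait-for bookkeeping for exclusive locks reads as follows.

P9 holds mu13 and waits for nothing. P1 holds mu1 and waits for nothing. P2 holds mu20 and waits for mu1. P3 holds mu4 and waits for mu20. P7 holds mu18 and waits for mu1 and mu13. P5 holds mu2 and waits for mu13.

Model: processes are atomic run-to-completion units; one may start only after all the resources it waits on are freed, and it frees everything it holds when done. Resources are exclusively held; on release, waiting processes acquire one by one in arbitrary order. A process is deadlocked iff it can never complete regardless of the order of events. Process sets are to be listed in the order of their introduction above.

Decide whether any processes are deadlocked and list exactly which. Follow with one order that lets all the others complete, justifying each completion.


The deadlocked set is empty.
Key observation: although several processes wait, no cycle exists — each chain bottoms out at a free runner.
The rest can finish in the order P1, P9, P7, P2, P3, P5.
Verifying each step:
  P1: no waits; runs immediately, freeing mu1
  P9: no waits; runs immediately, freeing mu13
  P7: everything it awaited (mu1 and mu13) is free; runs, freeing mu18
  P2: everything it awaited (mu1) is free; runs, freeing mu20
  P3: everything it awaited (mu20) is free; runs, freeing mu4
  P5: everything it awaited (mu13) is free; runs, freeing mu2


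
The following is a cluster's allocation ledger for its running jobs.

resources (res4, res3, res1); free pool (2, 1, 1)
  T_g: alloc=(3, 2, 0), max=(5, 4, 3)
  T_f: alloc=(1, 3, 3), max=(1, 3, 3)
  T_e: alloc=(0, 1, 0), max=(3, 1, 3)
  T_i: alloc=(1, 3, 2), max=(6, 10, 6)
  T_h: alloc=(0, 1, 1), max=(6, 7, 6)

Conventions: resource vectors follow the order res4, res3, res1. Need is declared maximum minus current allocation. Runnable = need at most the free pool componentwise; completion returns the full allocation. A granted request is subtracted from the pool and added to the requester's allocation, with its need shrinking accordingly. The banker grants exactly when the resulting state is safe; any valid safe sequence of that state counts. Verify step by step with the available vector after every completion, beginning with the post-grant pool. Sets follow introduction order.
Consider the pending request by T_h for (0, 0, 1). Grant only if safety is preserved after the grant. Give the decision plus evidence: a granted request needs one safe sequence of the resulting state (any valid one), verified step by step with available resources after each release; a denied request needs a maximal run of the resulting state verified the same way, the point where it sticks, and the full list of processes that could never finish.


DENY: after the grant no complete ordering would exist.
Key observation: once T_f, T_g, T_e finish, the pool peaks at (6, 7, 3) — and every remaining process still needs more res1 than that.
After a pretend grant, a maximal execution: T_f, T_g, T_e — then nothing else fits. Verifying each step:
  pool = (2, 1, 0)
  run T_f (needs (0, 0, 0), free (2, 1, 0)); after release of (1, 3, 3) the pool is (3, 4, 3)
  run T_g (needs (2, 2, 3), free (3, 4, 3)); after release of (3, 2, 0) the pool is (6, 6, 3)
  run T_e (needs (3, 0, 3), free (6, 6, 3)); after release of (0, 1, 0) the pool is (6, 7, 3)
  T_i still needs (5, 7, 4) but only (6, 7, 3) is free — short on res1
  T_h still needs (6, 6, 4) but only (6, 7, 3) is free — short on res1
Had the request been granted, T_i and T_h could never finish.


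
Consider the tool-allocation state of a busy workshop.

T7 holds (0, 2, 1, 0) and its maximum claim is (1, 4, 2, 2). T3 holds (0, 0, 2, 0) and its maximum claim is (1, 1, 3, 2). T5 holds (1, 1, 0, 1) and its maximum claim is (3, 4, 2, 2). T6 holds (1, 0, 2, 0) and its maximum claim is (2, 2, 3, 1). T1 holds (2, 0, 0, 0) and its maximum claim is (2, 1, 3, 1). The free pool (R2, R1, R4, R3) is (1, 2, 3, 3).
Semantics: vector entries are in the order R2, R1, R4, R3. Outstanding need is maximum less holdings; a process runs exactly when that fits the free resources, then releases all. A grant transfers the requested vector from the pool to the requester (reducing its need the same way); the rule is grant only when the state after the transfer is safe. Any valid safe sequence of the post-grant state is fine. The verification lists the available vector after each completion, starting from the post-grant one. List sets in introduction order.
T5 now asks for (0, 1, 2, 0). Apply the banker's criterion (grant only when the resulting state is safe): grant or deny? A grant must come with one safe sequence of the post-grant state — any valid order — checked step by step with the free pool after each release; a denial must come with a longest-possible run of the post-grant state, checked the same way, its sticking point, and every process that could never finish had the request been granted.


DENY — the pretend-granted state is unsafe.
Key observation: the pool after T3, T1 is (3, 1, 3, 3); every surviving request exceeds it in R1, so progress ends there.
On the post-grant state, T3, T1 is a maximal run — nothing extends it. Step-by-step check:
  pool = (1, 1, 1, 3)
  T3: need (1, 1, 1, 2) fits (1, 1, 1, 3); releases (0, 0, 2, 0), pool now (1, 1, 3, 3)
  T1: need (0, 1, 3, 1) fits (1, 1, 3, 3); releases (2, 0, 0, 0), pool now (3, 1, 3, 3)
  blocked: T7 wants (1, 2, 1, 2), pool (3, 1, 3, 3) — not enough R1
  blocked: T5 wants (2, 2, 0, 1), pool (3, 1, 3, 3) — not enough R1
  blocked: T6 wants (1, 2, 1, 1), pool (3, 1, 3, 3) — not enough R1
Processes that could never finish after the grant: T7, T5 and T6.


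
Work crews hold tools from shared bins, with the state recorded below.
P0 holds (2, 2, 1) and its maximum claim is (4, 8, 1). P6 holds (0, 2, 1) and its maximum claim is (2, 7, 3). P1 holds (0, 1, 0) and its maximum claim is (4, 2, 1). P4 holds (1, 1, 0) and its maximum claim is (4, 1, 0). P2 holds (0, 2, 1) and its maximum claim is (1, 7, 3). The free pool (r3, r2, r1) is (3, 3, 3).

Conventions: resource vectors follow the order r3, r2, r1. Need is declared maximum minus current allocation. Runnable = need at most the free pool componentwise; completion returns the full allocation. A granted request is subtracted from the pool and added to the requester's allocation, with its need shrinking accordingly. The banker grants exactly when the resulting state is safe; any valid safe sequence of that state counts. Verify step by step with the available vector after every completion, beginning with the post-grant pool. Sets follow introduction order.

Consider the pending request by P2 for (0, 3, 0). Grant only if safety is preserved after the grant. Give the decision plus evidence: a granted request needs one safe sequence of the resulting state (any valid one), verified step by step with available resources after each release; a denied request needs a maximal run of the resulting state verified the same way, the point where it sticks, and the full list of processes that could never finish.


GRANT: granting preserves safety; a valid post-grant sequence is P4, P1, P2, P0, P6.
Key observation: (3, 0, 3) free after granting still covers P4 first, and each release covers the next.
Verifying the post-grant state step by step:
  pool = (3, 0, 3)
  P4: need (3, 0, 0) fits (3, 0, 3); releases (1, 1, 0), pool now (4, 1, 3)
  P1: need (4, 1, 1) fits (4, 1, 3); releases (0, 1, 0), pool now (4, 2, 3)
  P2: need (1, 2, 2) fits (4, 2, 3); releases (0, 5, 1), pool now (4, 7, 4)
  P0: need (2, 6, 0) fits (4, 7, 4); releases (2, 2, 1), pool now (6, 9, 5)
  P6: need (2, 5, 2) fits (6, 9, 5); releases (0, 2, 1), pool now (6, 11, 6)


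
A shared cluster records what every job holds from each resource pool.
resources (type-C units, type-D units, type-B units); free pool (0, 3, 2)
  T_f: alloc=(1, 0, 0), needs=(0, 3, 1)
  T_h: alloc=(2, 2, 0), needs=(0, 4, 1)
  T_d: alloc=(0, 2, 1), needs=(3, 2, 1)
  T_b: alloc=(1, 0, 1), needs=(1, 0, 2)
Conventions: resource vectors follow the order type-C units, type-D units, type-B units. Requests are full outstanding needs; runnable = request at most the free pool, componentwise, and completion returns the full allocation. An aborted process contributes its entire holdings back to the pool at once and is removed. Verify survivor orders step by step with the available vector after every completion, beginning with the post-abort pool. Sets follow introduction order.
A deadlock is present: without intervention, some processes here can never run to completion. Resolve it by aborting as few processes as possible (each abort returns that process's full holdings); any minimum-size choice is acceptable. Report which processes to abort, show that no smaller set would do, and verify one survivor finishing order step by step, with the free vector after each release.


Abort T_d.
Key observation: before aborting T_d, T_h was permanently blocked — no order could ever run it; afterwards it completes at step 1.
No smaller set exists: with zero aborts the deadlock remains.
The survivors complete as T_h, T_f, T_b. Step-by-step check (starting from the post-abort pool):
  pool = (0, 5, 3)
  T_h: need (0, 4, 1) fits (0, 5, 3); releases (2, 2, 0), pool now (2, 7, 3)
  T_f: need (0, 3, 1) fits (2, 7, 3); releases (1, 0, 0), pool now (3, 7, 3)
  T_b: need (1, 0, 2) fits (3, 7, 3); releases (1, 0, 1), pool now (4, 7, 4)


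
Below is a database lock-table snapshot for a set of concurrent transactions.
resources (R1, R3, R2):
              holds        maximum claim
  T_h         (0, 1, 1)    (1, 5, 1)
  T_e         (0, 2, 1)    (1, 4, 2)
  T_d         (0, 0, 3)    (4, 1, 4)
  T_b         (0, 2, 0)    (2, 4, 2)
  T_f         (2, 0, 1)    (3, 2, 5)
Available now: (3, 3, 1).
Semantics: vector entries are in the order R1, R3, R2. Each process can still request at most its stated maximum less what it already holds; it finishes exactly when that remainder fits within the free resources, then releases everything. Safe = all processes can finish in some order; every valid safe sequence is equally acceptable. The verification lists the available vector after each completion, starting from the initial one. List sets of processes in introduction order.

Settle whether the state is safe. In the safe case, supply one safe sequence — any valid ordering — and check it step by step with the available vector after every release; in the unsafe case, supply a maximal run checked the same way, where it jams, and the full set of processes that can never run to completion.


The state is UNSAFE.
Key observation: after T_e, T_h, T_b the pool peaks at (3, 8, 3), and each blocked process is short somewhere: T_d on R1; T_f on R2.
A maximal execution: T_e, T_h, T_b — then nothing else fits. Verifying each step:
  pool = (3, 3, 1)
  run T_e (needs (1, 2, 1), free (3, 3, 1)); after release of (0, 2, 1) the pool is (3, 5, 2)
  run T_h (needs (1, 4, 0), free (3, 5, 2)); after release of (0, 1, 1) the pool is (3, 6, 3)
  run T_b (needs (2, 2, 2), free (3, 6, 3)); after release of (0, 2, 0) the pool is (3, 8, 3)
  T_d still needs (4, 1, 1) but only (3, 8, 3) is free — short on R1
  T_f still needs (1, 2, 4) but only (3, 8, 3) is free — short on R2
Never able to finish: T_d and T_f.


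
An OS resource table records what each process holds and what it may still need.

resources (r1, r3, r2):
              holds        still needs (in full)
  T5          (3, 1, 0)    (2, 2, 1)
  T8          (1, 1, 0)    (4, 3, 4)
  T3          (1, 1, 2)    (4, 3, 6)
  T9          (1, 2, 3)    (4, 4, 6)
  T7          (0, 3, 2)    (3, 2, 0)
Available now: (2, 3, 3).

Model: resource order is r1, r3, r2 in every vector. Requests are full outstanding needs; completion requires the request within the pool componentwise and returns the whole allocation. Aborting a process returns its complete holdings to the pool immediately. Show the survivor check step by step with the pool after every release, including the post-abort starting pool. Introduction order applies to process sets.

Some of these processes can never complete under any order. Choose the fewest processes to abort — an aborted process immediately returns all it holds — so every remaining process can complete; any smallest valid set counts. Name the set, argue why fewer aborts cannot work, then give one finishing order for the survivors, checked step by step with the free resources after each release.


Abort T3.
Key observation: the deadlocked T9 becomes finishable only because T3 released (1, 1, 2); it completes at step 3 below.
No smaller set exists: with zero aborts the deadlock remains.
The survivors complete as T5, T7, T9, T8. Walking it through (starting from the post-abort pool):
  pool = (3, 4, 5)
  T5: need (2, 2, 1) fits (3, 4, 5); releases (3, 1, 0), pool now (6, 5, 5)
  T7: need (3, 2, 0) fits (6, 5, 5); releases (0, 3, 2), pool now (6, 8, 7)
  T9: need (4, 4, 6) fits (6, 8, 7); releases (1, 2, 3), pool now (7, 10, 10)
  T8: need (4, 3, 4) fits (7, 10, 10); releases (1, 1, 0), pool now (8, 11, 10)


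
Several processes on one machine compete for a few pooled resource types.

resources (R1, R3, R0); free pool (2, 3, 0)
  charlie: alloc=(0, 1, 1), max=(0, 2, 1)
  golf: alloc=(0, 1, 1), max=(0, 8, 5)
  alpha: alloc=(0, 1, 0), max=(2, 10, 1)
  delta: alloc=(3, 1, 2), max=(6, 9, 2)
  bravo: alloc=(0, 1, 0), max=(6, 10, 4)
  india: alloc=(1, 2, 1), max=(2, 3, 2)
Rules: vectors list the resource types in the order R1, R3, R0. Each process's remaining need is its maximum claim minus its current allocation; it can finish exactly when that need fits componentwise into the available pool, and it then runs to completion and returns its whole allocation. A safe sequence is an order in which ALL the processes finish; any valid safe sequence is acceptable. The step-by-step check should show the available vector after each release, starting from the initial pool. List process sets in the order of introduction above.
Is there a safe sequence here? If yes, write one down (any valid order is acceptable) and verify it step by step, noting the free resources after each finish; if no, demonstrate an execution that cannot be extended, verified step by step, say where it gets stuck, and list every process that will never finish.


The state is UNSAFE.
Key observation: the pool after charlie, india is (3, 6, 2); every surviving request exceeds it in R3, so progress ends there.
The run charlie, india cannot be extended any further. Verifying each step:
  pool = (2, 3, 0)
  charlie needs (0, 1, 0) <= (2, 3, 0) -> finishes; pool += (0, 1, 1) = (2, 4, 1)
  india needs (1, 1, 1) <= (2, 4, 1) -> finishes; pool += (1, 2, 1) = (3, 6, 2)
  golf cannot run: need (0, 7, 4) vs free (3, 6, 2) (insufficient R3 and R0)
  alpha cannot run: need (2, 9, 1) vs free (3, 6, 2) (insufficient R3)
  delta cannot run: need (3, 8, 0) vs free (3, 6, 2) (insufficient R3)
  bravo cannot run: need (6, 9, 4) vs free (3, 6, 2) (insufficient R1, R3 and R0)
Permanently blocked: golf, alpha, delta and bravo.


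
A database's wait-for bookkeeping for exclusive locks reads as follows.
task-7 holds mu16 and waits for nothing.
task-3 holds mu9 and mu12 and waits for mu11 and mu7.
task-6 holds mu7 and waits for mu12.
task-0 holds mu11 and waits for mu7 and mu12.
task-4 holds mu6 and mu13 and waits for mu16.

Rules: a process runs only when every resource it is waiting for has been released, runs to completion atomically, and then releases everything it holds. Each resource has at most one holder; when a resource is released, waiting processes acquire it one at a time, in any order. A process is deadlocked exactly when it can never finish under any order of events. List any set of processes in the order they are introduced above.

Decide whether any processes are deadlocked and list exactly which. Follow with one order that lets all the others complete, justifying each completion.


Deadlocked: task-3, task-6 and task-0.
Key observation: nobody on the ring task-3 -> task-6 -> task-3 can start until another member finishes, which never happens; task-0 is caught in further circular waits.
The rest can finish in the order task-7, task-4.
Walking it through:
  task-7: no waits; runs immediately, freeing mu16
  task-4: everything it awaited (mu16) is free; runs, freeing mu6 and mu13


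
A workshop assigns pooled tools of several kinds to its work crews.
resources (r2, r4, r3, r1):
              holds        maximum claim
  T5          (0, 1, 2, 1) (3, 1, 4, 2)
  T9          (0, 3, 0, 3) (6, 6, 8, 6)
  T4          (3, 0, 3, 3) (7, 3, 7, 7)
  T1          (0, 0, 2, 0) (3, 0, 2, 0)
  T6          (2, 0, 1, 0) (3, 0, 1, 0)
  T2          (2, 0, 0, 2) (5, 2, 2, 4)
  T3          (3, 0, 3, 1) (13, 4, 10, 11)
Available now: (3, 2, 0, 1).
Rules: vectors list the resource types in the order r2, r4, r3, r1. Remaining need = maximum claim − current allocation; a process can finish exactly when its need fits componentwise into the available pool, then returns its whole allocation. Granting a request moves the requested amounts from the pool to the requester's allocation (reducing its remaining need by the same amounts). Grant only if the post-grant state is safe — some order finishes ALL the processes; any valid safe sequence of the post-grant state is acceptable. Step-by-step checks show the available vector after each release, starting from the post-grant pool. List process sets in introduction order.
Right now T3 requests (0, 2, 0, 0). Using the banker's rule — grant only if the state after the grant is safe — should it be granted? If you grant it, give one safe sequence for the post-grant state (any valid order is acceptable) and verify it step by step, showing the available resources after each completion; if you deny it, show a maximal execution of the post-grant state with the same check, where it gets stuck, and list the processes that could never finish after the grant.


DENY: after the grant no complete ordering would exist.
Key observation: the pool after T1, T5, T6 is (5, 1, 5, 2); every surviving request exceeds it in r4, so progress ends there.
Pretend the grant happened; the run T1, T5, T6 goes as far as possible. Step-by-step check:
  pool = (3, 0, 0, 1)
  T1 needs (3, 0, 0, 0) <= (3, 0, 0, 1) -> finishes; pool += (0, 0, 2, 0) = (3, 0, 2, 1)
  T5 needs (3, 0, 2, 1) <= (3, 0, 2, 1) -> finishes; pool += (0, 1, 2, 1) = (3, 1, 4, 2)
  T6 needs (1, 0, 0, 0) <= (3, 1, 4, 2) -> finishes; pool += (2, 0, 1, 0) = (5, 1, 5, 2)
  T9 cannot run: need (6, 3, 8, 3) vs free (5, 1, 5, 2) (insufficient r2, r4, r3 and r1)
  T4 cannot run: need (4, 3, 4, 4) vs free (5, 1, 5, 2) (insufficient r4 and r1)
  T2 cannot run: need (3, 2, 2, 2) vs free (5, 1, 5, 2) (insufficient r4)
  T3 cannot run: need (10, 2, 7, 10) vs free (5, 1, 5, 2) (insufficient r2, r4, r3 and r1)
Post-grant, the permanently blocked set is T9, T4, T2 and T3.


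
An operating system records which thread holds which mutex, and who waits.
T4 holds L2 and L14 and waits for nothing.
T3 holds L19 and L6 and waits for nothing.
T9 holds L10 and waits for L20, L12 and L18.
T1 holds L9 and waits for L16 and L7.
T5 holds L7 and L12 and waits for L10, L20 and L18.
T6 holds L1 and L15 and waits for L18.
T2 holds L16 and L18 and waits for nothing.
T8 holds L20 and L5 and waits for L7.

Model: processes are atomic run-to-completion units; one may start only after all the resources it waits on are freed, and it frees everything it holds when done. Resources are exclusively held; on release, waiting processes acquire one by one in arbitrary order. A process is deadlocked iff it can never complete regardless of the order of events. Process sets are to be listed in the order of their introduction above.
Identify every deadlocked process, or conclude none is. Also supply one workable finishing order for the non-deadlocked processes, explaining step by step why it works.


Deadlocked set: T9, T1, T5 and T8.
Key observation: T9 -> T5 -> T9 is a circular wait — nothing in it can go first; T8 is caught in further circular waits and T1 waits into the deadlock from upstream.
One completion order for the rest: T3, T2, T4, T6.
Step-by-step check:
  run T3 (it waits on nothing); releases L19 and L6
  run T2 (it waits on nothing); releases L16 and L18
  run T4 (it waits on nothing); releases L2 and L14
  T6: everything it awaited (L18) is free; runs, freeing L1 and L15


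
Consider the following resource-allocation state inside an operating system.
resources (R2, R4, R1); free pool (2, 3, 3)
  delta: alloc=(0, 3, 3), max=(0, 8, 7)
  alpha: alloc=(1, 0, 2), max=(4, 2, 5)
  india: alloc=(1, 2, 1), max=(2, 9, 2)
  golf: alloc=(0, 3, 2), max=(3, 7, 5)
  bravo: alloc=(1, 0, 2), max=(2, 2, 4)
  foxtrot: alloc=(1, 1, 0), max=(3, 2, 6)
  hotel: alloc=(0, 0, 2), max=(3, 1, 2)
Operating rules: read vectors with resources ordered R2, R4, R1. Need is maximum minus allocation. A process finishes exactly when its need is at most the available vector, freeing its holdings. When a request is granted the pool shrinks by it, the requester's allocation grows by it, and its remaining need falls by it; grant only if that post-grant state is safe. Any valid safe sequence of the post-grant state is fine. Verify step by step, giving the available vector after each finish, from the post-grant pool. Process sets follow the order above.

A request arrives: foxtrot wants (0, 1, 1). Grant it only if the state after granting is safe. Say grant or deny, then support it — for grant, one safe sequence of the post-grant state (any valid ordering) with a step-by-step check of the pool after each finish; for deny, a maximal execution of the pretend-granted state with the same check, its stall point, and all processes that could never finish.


GRANT. The post-grant state is safe; one safe sequence: bravo, hotel, alpha, foxtrot, golf, india, delta.
Key observation: granting shrinks the pool to (2, 2, 2), yet bravo still fits and the chain goes through.
Step-by-step check of the post-grant state:
  pool = (2, 2, 2)
  run bravo (needs (1, 2, 2), free (2, 2, 2)); after release of (1, 0, 2) the pool is (3, 2, 4)
  run hotel (needs (3, 1, 0), free (3, 2, 4)); after release of (0, 0, 2) the pool is (3, 2, 6)
  run alpha (needs (3, 2, 3), free (3, 2, 6)); after release of (1, 0, 2) the pool is (4, 2, 8)
  run foxtrot (needs (2, 0, 5), free (4, 2, 8)); after release of (1, 2, 1) the pool is (5, 4, 9)
  run golf (needs (3, 4, 3), free (5, 4, 9)); after release of (0, 3, 2) the pool is (5, 7, 11)
  run india (needs (1, 7, 1), free (5, 7, 11)); after release of (1, 2, 1) the pool is (6, 9, 12)
  run delta (needs (0, 5, 4), free (6, 9, 12)); after release of (0, 3, 3) the pool is (6, 12, 15)


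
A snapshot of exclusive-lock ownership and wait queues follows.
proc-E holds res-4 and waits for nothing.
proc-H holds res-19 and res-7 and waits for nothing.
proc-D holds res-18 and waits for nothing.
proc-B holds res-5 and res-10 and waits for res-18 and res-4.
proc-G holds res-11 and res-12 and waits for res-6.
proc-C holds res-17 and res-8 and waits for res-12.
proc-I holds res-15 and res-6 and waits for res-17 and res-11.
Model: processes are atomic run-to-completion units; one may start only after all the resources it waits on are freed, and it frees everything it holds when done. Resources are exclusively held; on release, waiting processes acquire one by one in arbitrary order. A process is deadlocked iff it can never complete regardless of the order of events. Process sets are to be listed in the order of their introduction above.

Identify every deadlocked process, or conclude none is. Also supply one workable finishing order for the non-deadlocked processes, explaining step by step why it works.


The deadlocked set is proc-G, proc-C and proc-I.
Key observation: the knot is the closed ring of waits proc-G -> proc-I -> proc-G; proc-C is caught in further circular waits.
The rest can finish in the order proc-H, proc-D, proc-E, proc-B.
Walking it through:
  proc-H waits on nothing -> runs at once and releases res-19 and res-7
  proc-D waits on nothing -> runs at once and releases res-18
  proc-E waits on nothing -> runs at once and releases res-4
  run proc-B (all its waits — res-18 and res-4 — are resolved); releases res-5 and res-10


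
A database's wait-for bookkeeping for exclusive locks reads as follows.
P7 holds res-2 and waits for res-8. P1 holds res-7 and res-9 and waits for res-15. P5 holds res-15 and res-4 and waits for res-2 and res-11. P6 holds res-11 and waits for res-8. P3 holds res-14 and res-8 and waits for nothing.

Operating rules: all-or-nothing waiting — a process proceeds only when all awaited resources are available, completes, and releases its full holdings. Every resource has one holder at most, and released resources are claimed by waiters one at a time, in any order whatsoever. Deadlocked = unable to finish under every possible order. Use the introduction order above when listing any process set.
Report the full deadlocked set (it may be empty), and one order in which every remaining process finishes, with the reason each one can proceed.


No process is deadlocked.
Key observation: every chain of waits terminates; starting from the processes that wait on nothing, all the rest unlock in turn.
One completion order for the rest: P3, P7, P6, P5, P1.
Check, step by step:
  run P3 (it waits on nothing); releases res-14 and res-8
  P7: everything it awaited (res-8) is free; runs, freeing res-2
  P6: everything it awaited (res-8) is free; runs, freeing res-11
  P5: everything it awaited (res-2 and res-11) is free; runs, freeing res-15 and res-4
  P1: everything it awaited (res-15) is free; runs, freeing res-7 and res-9


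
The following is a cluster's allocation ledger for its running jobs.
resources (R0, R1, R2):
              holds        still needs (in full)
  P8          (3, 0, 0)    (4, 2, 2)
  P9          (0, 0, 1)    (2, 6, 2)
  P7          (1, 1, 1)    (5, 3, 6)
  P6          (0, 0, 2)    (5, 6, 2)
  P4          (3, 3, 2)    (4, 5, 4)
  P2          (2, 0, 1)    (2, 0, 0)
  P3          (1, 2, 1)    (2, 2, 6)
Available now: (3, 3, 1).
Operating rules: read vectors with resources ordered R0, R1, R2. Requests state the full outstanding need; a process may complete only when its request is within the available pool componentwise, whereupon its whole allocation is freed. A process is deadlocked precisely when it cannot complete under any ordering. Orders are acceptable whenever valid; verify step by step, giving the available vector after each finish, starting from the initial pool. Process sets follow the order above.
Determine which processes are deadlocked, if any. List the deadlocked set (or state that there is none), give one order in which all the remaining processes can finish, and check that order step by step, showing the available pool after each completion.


Deadlocked: P9, P7, P6, P4 and P3.
Key observation: after P2, P8 the pool peaks at (8, 3, 2), and each blocked process is short somewhere: P9 on R1; P7 on R2; P6 on R1; P4 on R1, R2; P3 on R2.
The rest can finish in the order P2, P8. Check, step by step:
  pool = (3, 3, 1)
  run P2 (needs (2, 0, 0), free (3, 3, 1)); after release of (2, 0, 1) the pool is (5, 3, 2)
  run P8 (needs (4, 2, 2), free (5, 3, 2)); after release of (3, 0, 0) the pool is (8, 3, 2)
None of the blocked processes ever fits:
  blocked: P9 wants (2, 6, 2), pool (8, 3, 2) — not enough R1
  blocked: P7 wants (5, 3, 6), pool (8, 3, 2) — not enough R2
  blocked: P6 wants (5, 6, 2), pool (8, 3, 2) — not enough R1
  blocked: P4 wants (4, 5, 4), pool (8, 3, 2) — not enough R1 and R2
  blocked: P3 wants (2, 2, 6), pool (8, 3, 2) — not enough R2


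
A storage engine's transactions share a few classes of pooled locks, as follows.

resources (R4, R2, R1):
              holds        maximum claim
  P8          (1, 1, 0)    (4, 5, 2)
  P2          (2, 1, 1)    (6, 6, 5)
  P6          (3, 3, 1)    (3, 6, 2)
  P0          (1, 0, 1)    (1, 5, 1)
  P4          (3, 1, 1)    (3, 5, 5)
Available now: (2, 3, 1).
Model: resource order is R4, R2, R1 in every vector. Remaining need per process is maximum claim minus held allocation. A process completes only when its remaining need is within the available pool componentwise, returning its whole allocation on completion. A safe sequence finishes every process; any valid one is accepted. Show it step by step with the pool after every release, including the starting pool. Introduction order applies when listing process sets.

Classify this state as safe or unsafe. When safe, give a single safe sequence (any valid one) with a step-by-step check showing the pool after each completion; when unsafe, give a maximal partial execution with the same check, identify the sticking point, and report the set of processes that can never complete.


UNSAFE.
Key observation: R1 is the bottleneck — with P6, P8, P0 done the pool holds (7, 7, 3), short of every remaining need.
Going as far as possible: P6, P8, P0; after that, nothing fits. Step-by-step check:
  pool = (2, 3, 1)
  P6 needs (0, 3, 1) <= (2, 3, 1) -> finishes; pool += (3, 3, 1) = (5, 6, 2)
  P8 needs (3, 4, 2) <= (5, 6, 2) -> finishes; pool += (1, 1, 0) = (6, 7, 2)
  P0 needs (0, 5, 0) <= (6, 7, 2) -> finishes; pool += (1, 0, 1) = (7, 7, 3)
  P2 cannot run: need (4, 5, 4) vs free (7, 7, 3) (insufficient R1)
  P4 cannot run: need (0, 4, 4) vs free (7, 7, 3) (insufficient R1)
Processes that can never finish: P2 and P4.


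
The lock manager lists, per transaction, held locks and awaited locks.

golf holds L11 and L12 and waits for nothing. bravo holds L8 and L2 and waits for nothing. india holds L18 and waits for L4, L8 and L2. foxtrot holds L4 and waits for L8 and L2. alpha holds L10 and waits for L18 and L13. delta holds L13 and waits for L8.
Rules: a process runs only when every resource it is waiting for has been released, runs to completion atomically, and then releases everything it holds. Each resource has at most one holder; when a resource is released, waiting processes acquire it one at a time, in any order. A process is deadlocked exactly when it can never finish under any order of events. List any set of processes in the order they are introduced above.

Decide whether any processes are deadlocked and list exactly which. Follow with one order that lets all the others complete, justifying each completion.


Nothing here is deadlocked.
Key observation: no waiting chain loops back on itself — every chain ends at a process that waits on nothing, so everyone eventually runs.
The rest can finish in the order bravo, foxtrot, delta, india, alpha, golf.
Verifying each step:
  bravo waits on nothing -> runs at once and releases L8 and L2
  foxtrot: everything it awaited (L8 and L2) is free; runs, freeing L4
  delta: everything it awaited (L8) is free; runs, freeing L13
  india: everything it awaited (L4, L8 and L2) is free; runs, freeing L18
  alpha: everything it awaited (L18 and L13) is free; runs, freeing L10
  golf waits on nothing -> runs at once and releases L11 and L12
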